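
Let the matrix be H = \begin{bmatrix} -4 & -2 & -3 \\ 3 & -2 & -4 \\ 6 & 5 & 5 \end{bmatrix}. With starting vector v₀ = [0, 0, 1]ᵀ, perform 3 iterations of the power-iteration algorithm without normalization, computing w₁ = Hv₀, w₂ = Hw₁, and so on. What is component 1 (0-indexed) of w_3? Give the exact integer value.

w1 = Hv₀ = ((-4)·0 + (-2)·0 + (-3)·1; 3·0 + (-2)·0 + (-4)·1; 6·0 + 5·0 + 5·1) = (-3, -4, 5)
w2 = Hw1 = ((-4)·(-3) + (-2)·(-4) + (-3)·5; 3·(-3) + (-2)·(-4) + (-4)·5; 6·(-3) + 5·(-4) + 5·5) = (5, -21, -13)
w3 = Hw2 = (61, 109, -140)
The requested component of w3 is 109.

109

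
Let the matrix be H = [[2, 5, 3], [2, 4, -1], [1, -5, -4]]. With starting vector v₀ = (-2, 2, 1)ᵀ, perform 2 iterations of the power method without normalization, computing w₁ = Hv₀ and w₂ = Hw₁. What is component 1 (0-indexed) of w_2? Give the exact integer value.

w1 = Hv₀ = (2·(-2) + 5·2 + 3·1; 2·(-2) + 4·2 + (-1)·1; 1·(-2) + (-5)·2 + (-4)·1) = (9, 3, -16)
w2 = Hw1 = (2·9 + 5·3 + 3·(-16); 2·9 + 4·3 + (-1)·(-16); 1·9 + (-5)·3 + (-4)·(-16)) = (-15, 46, 58)
The requested component of w2 is 46.

46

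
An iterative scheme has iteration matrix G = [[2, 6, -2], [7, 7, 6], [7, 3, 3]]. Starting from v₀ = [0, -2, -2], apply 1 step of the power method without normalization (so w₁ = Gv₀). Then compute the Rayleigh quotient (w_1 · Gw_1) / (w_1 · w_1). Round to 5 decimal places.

w1 = Gv₀ = (2·0 + 6·(-2) + (-2)·(-2); 7·0 + 7·(-2) + 6·(-2); 7·0 + 3·(-2) + 3·(-2)) = (-8, -26, -12)
Gw1 = (-148, -310, -170)
w1·Gw1 = (-8)·(-148) + (-26)·(-310) + (-12)·(-170) = 11284; w1·w1 = (-8)·(-8) + (-26)·(-26) + (-12)·(-12) = 884
λ ≈ 11284/884 = 12.76471

λ ≈ 12.76471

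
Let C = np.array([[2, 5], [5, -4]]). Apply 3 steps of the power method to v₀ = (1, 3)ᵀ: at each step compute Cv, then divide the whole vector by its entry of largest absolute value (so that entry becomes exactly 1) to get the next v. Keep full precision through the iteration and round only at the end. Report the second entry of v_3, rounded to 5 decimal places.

-0.81172

Cv0 = (17.000000, -7.000000); divide by 17.000000 → v1 = (1.000000, -0.411765)
Cv1 = (-0.058824, 6.647059); divide by 6.647059 → v2 = (-0.008850, 1.000000)
Cv2 = (4.982301, -4.044248); divide by 4.982301 → v3 = (1.000000, -0.811723)
Requested entry of v3: -457/563 = -0.81172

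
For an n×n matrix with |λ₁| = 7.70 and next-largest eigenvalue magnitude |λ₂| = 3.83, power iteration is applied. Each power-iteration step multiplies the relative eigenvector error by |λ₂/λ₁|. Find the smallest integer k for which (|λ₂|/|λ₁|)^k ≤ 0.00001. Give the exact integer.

17

|λ₂/λ₁| = 3.83/7.70 = 0.49740
Need k ≥ ln(0.00001) / ln(0.49740) = -11.5129 / -0.6984 ≈ 16.486
Smallest integer k satisfying the bound: 17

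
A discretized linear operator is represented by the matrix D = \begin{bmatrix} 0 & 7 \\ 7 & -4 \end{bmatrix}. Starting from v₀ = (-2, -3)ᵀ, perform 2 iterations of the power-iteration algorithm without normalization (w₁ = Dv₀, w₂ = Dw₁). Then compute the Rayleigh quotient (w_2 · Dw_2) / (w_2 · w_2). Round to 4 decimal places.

λ ≈ -2.5639

w1 = Dv₀ = (-21, -2)
w2 = Dw1 = (-14, -139)
Dw2 = (-973, 458)
w2·Dw2 = (-14)·(-973) + (-139)·458 = -50040; w2·w2 = (-14)·(-14) + (-139)·(-139) = 19517
λ ≈ -50040/19517 = -2.5639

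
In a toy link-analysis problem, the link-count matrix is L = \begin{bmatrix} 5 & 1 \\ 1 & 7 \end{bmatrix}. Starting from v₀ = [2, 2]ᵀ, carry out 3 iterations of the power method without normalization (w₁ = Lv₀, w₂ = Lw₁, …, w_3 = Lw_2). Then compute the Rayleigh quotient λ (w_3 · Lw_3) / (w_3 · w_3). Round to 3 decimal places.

λ ≈ 7.387

w1 = Lv₀ = (5·2 + 1·2; 1·2 + 7·2) = (12, 16)
w2 = Lw1 = (5·12 + 1·16; 1·12 + 7·16) = (76, 124)
w3 = Lw2 = (504, 944)
Lw3 = (3464, 7112)
w3·Lw3 = 504·3464 + 944·7112 = 8459584; w3·w3 = 504·504 + 944·944 = 1145152
λ ≈ 8459584/1145152 = 7.387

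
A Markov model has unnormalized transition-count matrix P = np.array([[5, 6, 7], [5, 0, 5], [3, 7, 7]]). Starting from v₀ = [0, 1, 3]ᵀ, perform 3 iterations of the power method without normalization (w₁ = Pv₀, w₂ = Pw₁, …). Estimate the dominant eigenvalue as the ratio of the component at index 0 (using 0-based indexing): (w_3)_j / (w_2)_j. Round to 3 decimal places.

15.271

w1 = Pv₀ = (27, 15, 28)
w2 = Pw1 = (421, 275, 382)
w3 = Pw2 = (6429, 4015, 5862)
Ratio at component: 6429 / 421 = 15.271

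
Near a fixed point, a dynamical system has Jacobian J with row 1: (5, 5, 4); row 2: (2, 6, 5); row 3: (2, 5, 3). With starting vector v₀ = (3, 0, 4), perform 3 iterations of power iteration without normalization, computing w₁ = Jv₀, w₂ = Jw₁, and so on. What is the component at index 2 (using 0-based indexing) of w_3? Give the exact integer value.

w1 = Jv₀ = (5·3 + 5·0 + 4·4; 2·3 + 6·0 + 5·4; 2·3 + 5·0 + 3·4) = (31, 26, 18)
w2 = Jw1 = (5·31 + 5·26 + 4·18; 2·31 + 6·26 + 5·18; 2·31 + 5·26 + 3·18) = (357, 308, 246)
w3 = Jw2 = (4309, 3792, 2992)
The requested component of w3 is 2992.

2992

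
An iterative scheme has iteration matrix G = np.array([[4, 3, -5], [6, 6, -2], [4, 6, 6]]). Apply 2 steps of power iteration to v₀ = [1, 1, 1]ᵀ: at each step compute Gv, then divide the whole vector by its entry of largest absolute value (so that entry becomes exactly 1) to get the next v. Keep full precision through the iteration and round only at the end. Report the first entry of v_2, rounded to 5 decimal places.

-0.25610

Gv0 = (2.000000, 10.000000, 16.000000); divide by 16.000000 → v1 = (0.125000, 0.625000, 1.000000)
Gv1 = (-2.625000, 2.500000, 10.250000); divide by 10.250000 → v2 = (-0.256098, 0.243902, 1.000000)
Requested entry of v2: -42/164 = -0.25610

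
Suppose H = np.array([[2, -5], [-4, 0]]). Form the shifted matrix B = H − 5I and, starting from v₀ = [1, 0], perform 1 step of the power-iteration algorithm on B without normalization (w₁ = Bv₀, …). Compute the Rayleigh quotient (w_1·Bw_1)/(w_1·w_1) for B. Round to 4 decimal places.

μ ≈ -8.6000

B = H − 5I has rows (-3, -5); (-4, -5)
w1 = Bv₀ = (-3, -4)
Bw1 = (29, 32)
w1·Bw1 = -215; w1·w1 = 25; μ ≈ -215/25 = -8.6000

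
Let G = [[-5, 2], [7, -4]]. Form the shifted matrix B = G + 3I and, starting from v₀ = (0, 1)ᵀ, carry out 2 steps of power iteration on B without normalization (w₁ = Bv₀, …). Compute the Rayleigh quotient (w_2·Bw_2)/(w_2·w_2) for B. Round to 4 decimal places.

μ ≈ -4.2414

B = G + 3I has rows (-2, 2); (7, -1)
w1 = Bv₀ = (2, -1)
w2 = Bw1 = (-6, 15)
Bw2 = (42, -57)
w2·Bw2 = -1107; w2·w2 = 261; μ ≈ -1107/261 = -4.2414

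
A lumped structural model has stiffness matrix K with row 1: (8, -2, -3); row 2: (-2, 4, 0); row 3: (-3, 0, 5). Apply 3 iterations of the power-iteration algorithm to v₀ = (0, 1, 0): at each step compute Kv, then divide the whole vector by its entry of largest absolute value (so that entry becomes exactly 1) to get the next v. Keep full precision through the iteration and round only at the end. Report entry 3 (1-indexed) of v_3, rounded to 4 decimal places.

-0.4080

Kv0 = (-2.00000, 4.00000, 0.00000); divide by 4.00000 → v1 = (-0.50000, 1.00000, 0.00000)
Kv1 = (-6.00000, 5.00000, 1.50000); divide by -6.00000 → v2 = (1.00000, -0.83333, -0.25000)
Kv2 = (10.41667, -5.33333, -4.25000); divide by 10.41667 → v3 = (1.00000, -0.51200, -0.40800)
Requested entry of v3: 102/-250 = -0.4080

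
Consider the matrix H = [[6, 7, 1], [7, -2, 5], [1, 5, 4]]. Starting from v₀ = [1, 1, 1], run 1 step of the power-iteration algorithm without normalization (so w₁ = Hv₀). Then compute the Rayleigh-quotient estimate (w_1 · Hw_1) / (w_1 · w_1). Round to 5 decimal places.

w1 = Hv₀ = (6·1 + 7·1 + 1·1; 7·1 + (-2)·1 + 5·1; 1·1 + 5·1 + 4·1) = (14, 10, 10)
Hw1 = (164, 128, 104)
w1·Hw1 = 14·164 + 10·128 + 10·104 = 4616; w1·w1 = 14·14 + 10·10 + 10·10 = 396
λ ≈ 4616/396 = 11.65657

λ ≈ 11.65657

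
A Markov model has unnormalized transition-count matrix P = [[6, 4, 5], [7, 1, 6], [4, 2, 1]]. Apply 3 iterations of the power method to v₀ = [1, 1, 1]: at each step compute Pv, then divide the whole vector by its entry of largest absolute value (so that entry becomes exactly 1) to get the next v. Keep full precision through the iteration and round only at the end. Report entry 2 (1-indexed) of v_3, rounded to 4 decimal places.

Pv0 = (15.00000, 14.00000, 7.00000); divide by 15.00000 → v1 = (1.00000, 0.93333, 0.46667)
Pv1 = (12.06667, 10.73333, 6.33333); divide by 12.06667 → v2 = (1.00000, 0.88950, 0.52486)
Pv2 = (12.18232, 11.03867, 6.30387); divide by 12.18232 → v3 = (1.00000, 0.90612, 0.51746)
Requested entry of v3: 1998/2205 = 0.9061

0.9061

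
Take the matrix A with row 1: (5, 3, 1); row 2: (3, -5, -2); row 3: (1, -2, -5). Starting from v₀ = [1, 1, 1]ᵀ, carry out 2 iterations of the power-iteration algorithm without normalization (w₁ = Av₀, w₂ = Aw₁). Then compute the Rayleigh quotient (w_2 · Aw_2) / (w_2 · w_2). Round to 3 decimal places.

λ ≈ -3.708

w1 = Av₀ = (9, -4, -6)
w2 = Aw1 = (27, 59, 47)
Aw2 = (359, -308, -326)
w2·Aw2 = 27·359 + 59·(-308) + 47·(-326) = -23801; w2·w2 = 27·27 + 59·59 + 47·47 = 6419
λ ≈ -23801/6419 = -3.708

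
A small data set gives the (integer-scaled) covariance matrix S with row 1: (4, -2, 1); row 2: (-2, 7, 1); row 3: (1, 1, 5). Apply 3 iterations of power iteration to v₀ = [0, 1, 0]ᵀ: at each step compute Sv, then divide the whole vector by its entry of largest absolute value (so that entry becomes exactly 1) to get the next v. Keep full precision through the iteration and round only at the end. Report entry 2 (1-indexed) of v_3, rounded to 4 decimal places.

Sv0 = (-2.00000, 7.00000, 1.00000); divide by 7.00000 → v1 = (-0.28571, 1.00000, 0.14286)
Sv1 = (-3.00000, 7.71429, 1.42857); divide by 7.71429 → v2 = (-0.38889, 1.00000, 0.18519)
Sv2 = (-3.37037, 7.96296, 1.53704); divide by 7.96296 → v3 = (-0.42326, 1.00000, 0.19302)
Requested entry of v3: 430/430 = 1.0000

1.0000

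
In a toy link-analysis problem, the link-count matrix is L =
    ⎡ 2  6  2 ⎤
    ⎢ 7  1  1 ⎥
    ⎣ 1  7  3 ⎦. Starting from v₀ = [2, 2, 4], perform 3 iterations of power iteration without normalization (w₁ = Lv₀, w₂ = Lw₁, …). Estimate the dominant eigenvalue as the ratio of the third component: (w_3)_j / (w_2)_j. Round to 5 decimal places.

10.00000

w1 = Lv₀ = (24, 20, 28)
w2 = Lw1 = (224, 216, 248)
w3 = Lw2 = (2240, 2032, 2480)
Ratio at component: 2480 / 248 = 10.00000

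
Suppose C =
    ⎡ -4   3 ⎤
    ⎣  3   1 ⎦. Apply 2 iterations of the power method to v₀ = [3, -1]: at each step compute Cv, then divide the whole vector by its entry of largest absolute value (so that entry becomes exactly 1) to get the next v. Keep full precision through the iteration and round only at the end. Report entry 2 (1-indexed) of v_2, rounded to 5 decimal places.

-0.44048

Cv0 = (-15.000000, 8.000000); divide by -15.000000 → v1 = (1.000000, -0.533333)
Cv1 = (-5.600000, 2.466667); divide by -5.600000 → v2 = (1.000000, -0.440476)
Requested entry of v2: -37/84 = -0.44048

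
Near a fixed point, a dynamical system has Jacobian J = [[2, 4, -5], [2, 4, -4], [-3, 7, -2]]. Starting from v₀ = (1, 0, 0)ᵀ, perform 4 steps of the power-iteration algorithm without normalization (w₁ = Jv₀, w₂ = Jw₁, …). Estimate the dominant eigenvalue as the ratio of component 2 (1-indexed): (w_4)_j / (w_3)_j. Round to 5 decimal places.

w1 = Jv₀ = (2·1 + 4·0 + (-5)·0; 2·1 + 4·0 + (-4)·0; (-3)·1 + 7·0 + (-2)·0) = (2, 2, -3)
w2 = Jw1 = (2·2 + 4·2 + (-5)·(-3); 2·2 + 4·2 + (-4)·(-3); (-3)·2 + 7·2 + (-2)·(-3)) = (27, 24, 14)
w3 = Jw2 = (80, 94, 59)
w4 = Jw3 = (241, 300, 300)
Ratio at component: 300 / 94 = 3.19149

λ ≈ 3.19149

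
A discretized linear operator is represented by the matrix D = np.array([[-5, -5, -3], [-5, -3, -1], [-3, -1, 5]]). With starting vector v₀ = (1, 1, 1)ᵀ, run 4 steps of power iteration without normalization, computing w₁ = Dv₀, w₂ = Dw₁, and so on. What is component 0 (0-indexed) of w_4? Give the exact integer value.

w1 = Dv₀ = ((-5)·1 + (-5)·1 + (-3)·1; (-5)·1 + (-3)·1 + (-1)·1; (-3)·1 + (-1)·1 + 5·1) = (-13, -9, 1)
w2 = Dw1 = ((-5)·(-13) + (-5)·(-9) + (-3)·1; (-5)·(-13) + (-3)·(-9) + (-1)·1; (-3)·(-13) + (-1)·(-9) + 5·1) = (107, 91, 53)
w3 = Dw2 = (-1149, -861, -147)
w4 = Dw3 = (10491, 8475, 3573)
The requested component of w4 is 10491.

10491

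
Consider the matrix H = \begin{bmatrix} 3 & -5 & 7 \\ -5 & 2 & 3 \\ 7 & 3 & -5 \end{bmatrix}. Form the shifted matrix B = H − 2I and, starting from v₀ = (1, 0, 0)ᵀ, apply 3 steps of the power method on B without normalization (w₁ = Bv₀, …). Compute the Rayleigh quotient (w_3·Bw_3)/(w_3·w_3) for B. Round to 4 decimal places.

μ ≈ -12.3304

B = H − 2I has rows (1, -5, 7); (-5, 0, 3); (7, 3, -7)
w1 = Bv₀ = (1, -5, 7)
w2 = Bw1 = (75, 16, -57)
w3 = Bw2 = (-404, -546, 972)
Bw3 = (9130, 4936, -11270)
w3·Bw3 = -17338016; w3·w3 = 1406116; μ ≈ -17338016/1406116 = -12.3304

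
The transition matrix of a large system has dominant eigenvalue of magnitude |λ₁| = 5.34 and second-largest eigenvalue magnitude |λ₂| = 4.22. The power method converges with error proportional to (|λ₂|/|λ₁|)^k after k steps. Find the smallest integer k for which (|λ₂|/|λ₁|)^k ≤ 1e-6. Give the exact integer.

|λ₂/λ₁| = 4.22/5.34 = 0.79026
Need k ≥ ln(1e-6) / ln(0.79026) = -13.8155 / -0.2354 ≈ 58.692
Smallest integer k satisfying the bound: 59

59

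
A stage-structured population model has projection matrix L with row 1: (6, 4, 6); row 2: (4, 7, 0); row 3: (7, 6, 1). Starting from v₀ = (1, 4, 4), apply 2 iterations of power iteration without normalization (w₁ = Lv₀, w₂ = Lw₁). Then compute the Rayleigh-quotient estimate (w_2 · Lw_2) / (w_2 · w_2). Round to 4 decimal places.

w1 = Lv₀ = (6·1 + 4·4 + 6·4; 4·1 + 7·4 + 0·4; 7·1 + 6·4 + 1·4) = (46, 32, 35)
w2 = Lw1 = (6·46 + 4·32 + 6·35; 4·46 + 7·32 + 0·35; 7·46 + 6·32 + 1·35) = (614, 408, 549)
Lw2 = (8610, 5312, 7295)
w2·Lw2 = 614·8610 + 408·5312 + 549·7295 = 11458791; w2·w2 = 614·614 + 408·408 + 549·549 = 844861
λ ≈ 11458791/844861 = 13.5629

13.5629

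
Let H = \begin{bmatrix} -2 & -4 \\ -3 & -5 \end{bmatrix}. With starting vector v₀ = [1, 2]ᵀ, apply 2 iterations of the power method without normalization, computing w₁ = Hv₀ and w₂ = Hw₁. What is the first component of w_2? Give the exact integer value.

72

w1 = Hv₀ = ((-2)·1 + (-4)·2; (-3)·1 + (-5)·2) = (-10, -13)
w2 = Hw1 = ((-2)·(-10) + (-4)·(-13); (-3)·(-10) + (-5)·(-13)) = (72, 95)
The requested component of w2 is 72.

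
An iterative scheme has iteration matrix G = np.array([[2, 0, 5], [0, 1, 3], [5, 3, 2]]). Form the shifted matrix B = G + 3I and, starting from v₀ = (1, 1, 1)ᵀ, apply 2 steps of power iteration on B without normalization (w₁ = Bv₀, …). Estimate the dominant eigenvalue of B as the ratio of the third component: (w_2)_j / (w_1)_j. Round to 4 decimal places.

10.4615

B = G + 3I has rows (5, 0, 5); (0, 4, 3); (5, 3, 5)
w1 = Bv₀ = (5·1 + 0·1 + 5·1; 0·1 + 4·1 + 3·1; 5·1 + 3·1 + 5·1) = (10, 7, 13)
w2 = Bw1 = (5·10 + 0·7 + 5·13; 0·10 + 4·7 + 3·13; 5·10 + 3·7 + 5·13) = (115, 67, 136)
Ratio: 136/13 = 10.4615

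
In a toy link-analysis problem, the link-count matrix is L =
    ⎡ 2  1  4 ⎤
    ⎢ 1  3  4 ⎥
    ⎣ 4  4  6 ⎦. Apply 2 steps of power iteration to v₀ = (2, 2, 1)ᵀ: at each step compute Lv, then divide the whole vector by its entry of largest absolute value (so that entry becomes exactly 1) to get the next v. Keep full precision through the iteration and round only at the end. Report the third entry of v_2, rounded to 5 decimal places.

Lv0 = (10.000000, 12.000000, 22.000000); divide by 22.000000 → v1 = (0.454545, 0.545455, 1.000000)
Lv1 = (5.454545, 6.090909, 10.000000); divide by 10.000000 → v2 = (0.545455, 0.609091, 1.000000)
Requested entry of v2: 220/220 = 1.00000

1.00000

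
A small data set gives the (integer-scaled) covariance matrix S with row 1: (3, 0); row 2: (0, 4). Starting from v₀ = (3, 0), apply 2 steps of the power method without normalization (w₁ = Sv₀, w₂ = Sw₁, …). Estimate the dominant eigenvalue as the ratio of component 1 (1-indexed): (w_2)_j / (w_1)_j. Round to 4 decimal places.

w1 = Sv₀ = (9, 0)
w2 = Sw1 = (27, 0)
Ratio at component: 27 / 9 = 3.0000

λ ≈ 3.0000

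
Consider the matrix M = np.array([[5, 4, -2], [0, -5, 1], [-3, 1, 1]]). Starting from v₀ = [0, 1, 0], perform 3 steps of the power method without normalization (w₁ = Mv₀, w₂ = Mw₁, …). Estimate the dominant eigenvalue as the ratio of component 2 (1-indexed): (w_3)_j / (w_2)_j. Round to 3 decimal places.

λ ≈ -5.615

w1 = Mv₀ = (4, -5, 1)
w2 = Mw1 = (-2, 26, -16)
w3 = Mw2 = (126, -146, 16)
Ratio at component: -146 / 26 = -5.615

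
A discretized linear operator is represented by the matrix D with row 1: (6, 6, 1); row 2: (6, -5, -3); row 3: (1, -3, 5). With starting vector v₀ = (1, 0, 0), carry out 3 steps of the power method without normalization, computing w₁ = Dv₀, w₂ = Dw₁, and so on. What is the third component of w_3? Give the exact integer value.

w1 = Dv₀ = (6·1 + 6·0 + 1·0; 6·1 + (-5)·0 + (-3)·0; 1·1 + (-3)·0 + 5·0) = (6, 6, 1)
w2 = Dw1 = (6·6 + 6·6 + 1·1; 6·6 + (-5)·6 + (-3)·1; 1·6 + (-3)·6 + 5·1) = (73, 3, -7)
w3 = Dw2 = (449, 444, 29)
The requested component of w3 is 29.

29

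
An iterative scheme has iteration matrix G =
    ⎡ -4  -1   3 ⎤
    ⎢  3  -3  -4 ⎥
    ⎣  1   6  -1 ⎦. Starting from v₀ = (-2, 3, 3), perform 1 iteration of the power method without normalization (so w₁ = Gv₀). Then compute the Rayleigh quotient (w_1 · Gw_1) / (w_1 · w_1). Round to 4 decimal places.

-3.5375

w1 = Gv₀ = ((-4)·(-2) + (-1)·3 + 3·3; 3·(-2) + (-3)·3 + (-4)·3; 1·(-2) + 6·3 + (-1)·3) = (14, -27, 13)
Gw1 = (10, 71, -161)
w1·Gw1 = 14·10 + (-27)·71 + 13·(-161) = -3870; w1·w1 = 14·14 + (-27)·(-27) + 13·13 = 1094
λ ≈ -3870/1094 = -3.5375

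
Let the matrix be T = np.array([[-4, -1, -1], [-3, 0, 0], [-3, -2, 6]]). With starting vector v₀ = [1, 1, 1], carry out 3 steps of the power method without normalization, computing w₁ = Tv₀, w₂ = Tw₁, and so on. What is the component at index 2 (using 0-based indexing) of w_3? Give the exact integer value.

66

w1 = Tv₀ = (-6, -3, 1)
w2 = Tw1 = (26, 18, 30)
w3 = Tw2 = (-152, -78, 66)
The requested component of w3 is 66.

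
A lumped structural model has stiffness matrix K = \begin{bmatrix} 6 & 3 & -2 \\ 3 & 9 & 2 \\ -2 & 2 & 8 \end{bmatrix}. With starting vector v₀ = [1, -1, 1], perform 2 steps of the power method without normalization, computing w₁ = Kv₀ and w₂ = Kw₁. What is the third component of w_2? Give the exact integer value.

22

w1 = Kv₀ = (6·1 + 3·(-1) + (-2)·1; 3·1 + 9·(-1) + 2·1; (-2)·1 + 2·(-1) + 8·1) = (1, -4, 4)
w2 = Kw1 = (6·1 + 3·(-4) + (-2)·4; 3·1 + 9·(-4) + 2·4; (-2)·1 + 2·(-4) + 8·4) = (-14, -25, 22)
The requested component of w2 is 22.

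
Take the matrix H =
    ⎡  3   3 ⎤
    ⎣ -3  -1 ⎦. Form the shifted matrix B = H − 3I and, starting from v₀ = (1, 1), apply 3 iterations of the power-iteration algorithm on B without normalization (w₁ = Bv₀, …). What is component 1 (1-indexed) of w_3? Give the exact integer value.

57

B = H − 3I has rows (0, 3); (-3, -4)
w1 = Bv₀ = (3, -7)
w2 = Bw1 = (-21, 19)
w3 = Bw2 = (57, -13)
Requested component of w3: 57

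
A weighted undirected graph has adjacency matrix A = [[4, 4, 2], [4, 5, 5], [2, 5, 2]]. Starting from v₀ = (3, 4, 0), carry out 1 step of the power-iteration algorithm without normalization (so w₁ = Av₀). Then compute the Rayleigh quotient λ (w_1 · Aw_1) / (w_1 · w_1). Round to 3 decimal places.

w1 = Av₀ = (4·3 + 4·4 + 2·0; 4·3 + 5·4 + 5·0; 2·3 + 5·4 + 2·0) = (28, 32, 26)
Aw1 = (292, 402, 268)
w1·Aw1 = 28·292 + 32·402 + 26·268 = 28008; w1·w1 = 28·28 + 32·32 + 26·26 = 2484
λ ≈ 28008/2484 = 11.275

11.275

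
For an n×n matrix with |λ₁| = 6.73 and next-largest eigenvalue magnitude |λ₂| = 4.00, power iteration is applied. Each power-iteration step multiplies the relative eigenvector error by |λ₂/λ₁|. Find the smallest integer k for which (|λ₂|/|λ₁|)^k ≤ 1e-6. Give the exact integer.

|λ₂/λ₁| = 4.00/6.73 = 0.59435
Need k ≥ ln(1e-6) / ln(0.59435) = -13.8155 / -0.5203 ≈ 26.554
Smallest integer k satisfying the bound: 27

27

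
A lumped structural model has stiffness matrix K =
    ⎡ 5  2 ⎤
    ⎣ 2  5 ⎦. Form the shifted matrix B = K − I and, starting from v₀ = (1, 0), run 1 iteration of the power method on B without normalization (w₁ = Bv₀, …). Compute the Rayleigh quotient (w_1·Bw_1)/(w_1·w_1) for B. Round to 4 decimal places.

B = K − I has rows (4, 2); (2, 4)
w1 = Bv₀ = (4·1 + 2·0; 2·1 + 4·0) = (4, 2)
Bw1 = (20, 16)
w1·Bw1 = 112; w1·w1 = 20; μ ≈ 112/20 = 5.6000

5.6000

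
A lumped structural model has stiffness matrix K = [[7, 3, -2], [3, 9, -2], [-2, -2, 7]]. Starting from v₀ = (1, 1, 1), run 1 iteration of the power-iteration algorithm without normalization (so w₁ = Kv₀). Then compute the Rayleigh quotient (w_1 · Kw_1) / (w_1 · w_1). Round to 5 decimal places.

w1 = Kv₀ = (8, 10, 3)
Kw1 = (80, 108, -15)
w1·Kw1 = 8·80 + 10·108 + 3·(-15) = 1675; w1·w1 = 8·8 + 10·10 + 3·3 = 173
λ ≈ 1675/173 = 9.68208

λ ≈ 9.68208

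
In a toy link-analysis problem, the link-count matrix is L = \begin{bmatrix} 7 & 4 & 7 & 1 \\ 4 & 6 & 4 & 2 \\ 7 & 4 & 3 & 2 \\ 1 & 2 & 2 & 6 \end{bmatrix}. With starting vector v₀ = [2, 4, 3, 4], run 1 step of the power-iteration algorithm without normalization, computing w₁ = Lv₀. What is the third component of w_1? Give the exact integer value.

w1 = Lv₀ = (55, 52, 47, 40)
The requested component of w1 is 47.

47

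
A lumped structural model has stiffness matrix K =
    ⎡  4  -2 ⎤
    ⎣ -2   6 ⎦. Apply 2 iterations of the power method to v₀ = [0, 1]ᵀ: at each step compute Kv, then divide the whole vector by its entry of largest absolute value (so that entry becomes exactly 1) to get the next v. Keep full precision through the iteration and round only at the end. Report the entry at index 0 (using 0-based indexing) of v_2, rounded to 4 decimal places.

Kv0 = (-2.00000, 6.00000); divide by 6.00000 → v1 = (-0.33333, 1.00000)
Kv1 = (-3.33333, 6.66667); divide by 6.66667 → v2 = (-0.50000, 1.00000)
Requested entry of v2: -20/40 = -0.5000

-0.5000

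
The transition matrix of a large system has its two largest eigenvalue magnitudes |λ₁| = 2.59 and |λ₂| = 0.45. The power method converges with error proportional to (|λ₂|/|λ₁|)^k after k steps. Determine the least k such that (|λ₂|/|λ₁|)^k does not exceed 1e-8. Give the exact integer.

11

|λ₂/λ₁| = 0.45/2.59 = 0.17375
Need k ≥ ln(1e-8) / ln(0.17375) = -18.4207 / -1.7502 ≈ 10.525
Smallest integer k satisfying the bound: 11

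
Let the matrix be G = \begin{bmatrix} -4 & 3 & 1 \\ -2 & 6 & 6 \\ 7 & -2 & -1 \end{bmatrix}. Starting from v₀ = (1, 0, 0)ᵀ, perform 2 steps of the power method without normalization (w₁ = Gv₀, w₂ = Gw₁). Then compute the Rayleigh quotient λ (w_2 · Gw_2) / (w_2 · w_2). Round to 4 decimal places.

w1 = Gv₀ = (-4, -2, 7)
w2 = Gw1 = (17, 38, -31)
Gw2 = (15, 8, 74)
w2·Gw2 = 17·15 + 38·8 + (-31)·74 = -1735; w2·w2 = 17·17 + 38·38 + (-31)·(-31) = 2694
λ ≈ -1735/2694 = -0.6440

λ ≈ -0.6440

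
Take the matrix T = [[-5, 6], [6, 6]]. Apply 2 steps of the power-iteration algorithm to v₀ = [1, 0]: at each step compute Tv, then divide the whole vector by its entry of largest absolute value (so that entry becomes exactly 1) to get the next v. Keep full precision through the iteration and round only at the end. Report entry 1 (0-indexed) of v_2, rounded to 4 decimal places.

0.0984

Tv0 = (-5.00000, 6.00000); divide by 6.00000 → v1 = (-0.83333, 1.00000)
Tv1 = (10.16667, 1.00000); divide by 10.16667 → v2 = (1.00000, 0.09836)
Requested entry of v2: 6/61 = 0.0984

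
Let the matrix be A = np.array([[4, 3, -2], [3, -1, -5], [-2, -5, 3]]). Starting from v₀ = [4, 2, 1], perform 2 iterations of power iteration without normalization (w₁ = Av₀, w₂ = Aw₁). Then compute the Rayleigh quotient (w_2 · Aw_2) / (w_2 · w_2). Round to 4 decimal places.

w1 = Av₀ = (20, 5, -15)
w2 = Aw1 = (125, 130, -110)
Aw2 = (1110, 795, -1230)
w2·Aw2 = 125·1110 + 130·795 + (-110)·(-1230) = 377400; w2·w2 = 125·125 + 130·130 + (-110)·(-110) = 44625
λ ≈ 377400/44625 = 8.4571

λ ≈ 8.4571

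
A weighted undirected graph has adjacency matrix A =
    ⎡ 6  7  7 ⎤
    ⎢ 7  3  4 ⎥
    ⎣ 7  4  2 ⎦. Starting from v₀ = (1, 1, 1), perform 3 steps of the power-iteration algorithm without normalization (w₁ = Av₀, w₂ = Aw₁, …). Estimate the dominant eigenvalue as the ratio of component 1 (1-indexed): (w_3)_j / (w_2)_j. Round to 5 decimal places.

16.33010

w1 = Av₀ = (20, 14, 13)
w2 = Aw1 = (309, 234, 222)
w3 = Aw2 = (5046, 3753, 3543)
Ratio at component: 5046 / 309 = 16.33010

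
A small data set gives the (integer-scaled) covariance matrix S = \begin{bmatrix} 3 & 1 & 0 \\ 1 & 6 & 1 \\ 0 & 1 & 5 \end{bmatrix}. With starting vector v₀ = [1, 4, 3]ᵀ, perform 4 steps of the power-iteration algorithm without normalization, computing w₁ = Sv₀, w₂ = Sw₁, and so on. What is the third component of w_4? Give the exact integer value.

w1 = Sv₀ = (3·1 + 1·4 + 0·3; 1·1 + 6·4 + 1·3; 0·1 + 1·4 + 5·3) = (7, 28, 19)
w2 = Sw1 = (3·7 + 1·28 + 0·19; 1·7 + 6·28 + 1·19; 0·7 + 1·28 + 5·19) = (49, 194, 123)
w3 = Sw2 = (341, 1336, 809)
w4 = Sw3 = (2359, 9166, 5381)
The requested component of w4 is 5381.

5381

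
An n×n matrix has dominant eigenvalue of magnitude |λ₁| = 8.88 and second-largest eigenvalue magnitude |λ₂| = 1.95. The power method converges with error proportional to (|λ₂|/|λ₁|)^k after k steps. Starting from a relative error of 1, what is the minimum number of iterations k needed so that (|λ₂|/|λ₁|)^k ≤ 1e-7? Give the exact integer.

|λ₂/λ₁| = 1.95/8.88 = 0.21959
Need k ≥ ln(1e-7) / ln(0.21959) = -16.1181 / -1.5160 ≈ 10.632
Smallest integer k satisfying the bound: 11

11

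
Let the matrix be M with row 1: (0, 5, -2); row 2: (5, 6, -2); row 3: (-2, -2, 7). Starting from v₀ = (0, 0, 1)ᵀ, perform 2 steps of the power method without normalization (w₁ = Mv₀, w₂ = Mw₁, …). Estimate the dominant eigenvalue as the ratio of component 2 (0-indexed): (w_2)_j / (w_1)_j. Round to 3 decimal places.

w1 = Mv₀ = (-2, -2, 7)
w2 = Mw1 = (-24, -36, 57)
Ratio at component: 57 / 7 = 8.143

λ ≈ 8.143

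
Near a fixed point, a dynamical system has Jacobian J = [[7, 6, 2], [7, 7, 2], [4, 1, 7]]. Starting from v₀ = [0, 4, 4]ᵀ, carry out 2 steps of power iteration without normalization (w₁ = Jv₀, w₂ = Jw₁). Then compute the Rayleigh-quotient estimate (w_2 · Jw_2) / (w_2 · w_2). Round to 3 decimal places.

w1 = Jv₀ = (7·0 + 6·4 + 2·4; 7·0 + 7·4 + 2·4; 4·0 + 1·4 + 7·4) = (32, 36, 32)
w2 = Jw1 = (7·32 + 6·36 + 2·32; 7·32 + 7·36 + 2·32; 4·32 + 1·36 + 7·32) = (504, 540, 388)
Jw2 = (7544, 8084, 5272)
w2·Jw2 = 504·7544 + 540·8084 + 388·5272 = 10213072; w2·w2 = 504·504 + 540·540 + 388·388 = 696160
λ ≈ 10213072/696160 = 14.671

14.671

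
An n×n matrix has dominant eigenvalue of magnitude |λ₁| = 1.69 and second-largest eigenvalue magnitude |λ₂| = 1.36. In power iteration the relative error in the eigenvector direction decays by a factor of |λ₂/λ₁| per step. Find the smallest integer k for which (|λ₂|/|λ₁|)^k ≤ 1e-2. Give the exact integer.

|λ₂/λ₁| = 1.36/1.69 = 0.80473
Need k ≥ ln(1e-2) / ln(0.80473) = -4.6052 / -0.2172 ≈ 21.198
Smallest integer k satisfying the bound: 22

22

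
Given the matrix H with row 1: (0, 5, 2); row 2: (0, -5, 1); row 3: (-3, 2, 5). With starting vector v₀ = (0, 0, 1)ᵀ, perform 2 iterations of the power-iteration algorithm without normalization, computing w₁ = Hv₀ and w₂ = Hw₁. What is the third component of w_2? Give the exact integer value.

21

w1 = Hv₀ = (0·0 + 5·0 + 2·1; 0·0 + (-5)·0 + 1·1; (-3)·0 + 2·0 + 5·1) = (2, 1, 5)
w2 = Hw1 = (0·2 + 5·1 + 2·5; 0·2 + (-5)·1 + 1·5; (-3)·2 + 2·1 + 5·5) = (15, 0, 21)
The requested component of w2 is 21.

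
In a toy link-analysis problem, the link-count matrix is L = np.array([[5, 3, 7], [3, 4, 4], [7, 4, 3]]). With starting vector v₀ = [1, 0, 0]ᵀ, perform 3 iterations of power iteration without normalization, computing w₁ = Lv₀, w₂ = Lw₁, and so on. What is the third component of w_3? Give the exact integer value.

1005

w1 = Lv₀ = (5·1 + 3·0 + 7·0; 3·1 + 4·0 + 4·0; 7·1 + 4·0 + 3·0) = (5, 3, 7)
w2 = Lw1 = (5·5 + 3·3 + 7·7; 3·5 + 4·3 + 4·7; 7·5 + 4·3 + 3·7) = (83, 55, 68)
w3 = Lw2 = (1056, 741, 1005)
The requested component of w3 is 1005.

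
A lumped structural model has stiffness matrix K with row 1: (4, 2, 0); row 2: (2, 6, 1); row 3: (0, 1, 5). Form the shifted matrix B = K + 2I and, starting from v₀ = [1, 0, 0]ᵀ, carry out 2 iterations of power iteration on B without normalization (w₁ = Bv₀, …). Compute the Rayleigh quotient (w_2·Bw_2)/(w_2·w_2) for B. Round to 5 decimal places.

μ ≈ 8.58124

B = K + 2I has rows (6, 2, 0); (2, 8, 1); (0, 1, 7)
w1 = Bv₀ = (6, 2, 0)
w2 = Bw1 = (40, 28, 2)
Bw2 = (296, 306, 42)
w2·Bw2 = 20492; w2·w2 = 2388; μ ≈ 20492/2388 = 8.58124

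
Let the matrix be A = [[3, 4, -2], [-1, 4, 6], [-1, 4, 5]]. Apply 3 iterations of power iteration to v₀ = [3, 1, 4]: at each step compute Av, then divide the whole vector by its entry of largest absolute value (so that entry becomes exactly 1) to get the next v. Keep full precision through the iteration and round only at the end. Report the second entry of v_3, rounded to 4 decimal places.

1.0000

Av0 = (5.00000, 25.00000, 21.00000); divide by 25.00000 → v1 = (0.20000, 1.00000, 0.84000)
Av1 = (2.92000, 8.84000, 8.00000); divide by 8.84000 → v2 = (0.33032, 1.00000, 0.90498)
Av2 = (3.18100, 9.09955, 8.19457); divide by 9.09955 → v3 = (0.34958, 1.00000, 0.90055)
Requested entry of v3: 2011/2011 = 1.0000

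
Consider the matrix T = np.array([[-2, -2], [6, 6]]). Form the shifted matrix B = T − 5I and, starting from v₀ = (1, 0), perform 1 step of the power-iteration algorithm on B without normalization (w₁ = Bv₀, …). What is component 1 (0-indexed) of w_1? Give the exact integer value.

6

B = T − 5I has rows (-7, -2); (6, 1)
w1 = Bv₀ = (-7, 6)
Requested component of w1: 6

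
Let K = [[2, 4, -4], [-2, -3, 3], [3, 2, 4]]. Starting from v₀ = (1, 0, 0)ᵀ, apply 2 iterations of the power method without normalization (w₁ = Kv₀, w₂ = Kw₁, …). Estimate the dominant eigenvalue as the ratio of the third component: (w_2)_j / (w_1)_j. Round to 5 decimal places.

w1 = Kv₀ = (2·1 + 4·0 + (-4)·0; (-2)·1 + (-3)·0 + 3·0; 3·1 + 2·0 + 4·0) = (2, -2, 3)
w2 = Kw1 = (2·2 + 4·(-2) + (-4)·3; (-2)·2 + (-3)·(-2) + 3·3; 3·2 + 2·(-2) + 4·3) = (-16, 11, 14)
Ratio at component: 14 / 3 = 4.66667

λ ≈ 4.66667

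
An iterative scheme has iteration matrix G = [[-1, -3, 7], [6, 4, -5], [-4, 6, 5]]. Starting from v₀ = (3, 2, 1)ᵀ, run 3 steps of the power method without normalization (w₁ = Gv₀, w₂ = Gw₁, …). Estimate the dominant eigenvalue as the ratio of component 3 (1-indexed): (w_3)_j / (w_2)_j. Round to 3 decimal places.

w1 = Gv₀ = ((-1)·3 + (-3)·2 + 7·1; 6·3 + 4·2 + (-5)·1; (-4)·3 + 6·2 + 5·1) = (-2, 21, 5)
w2 = Gw1 = ((-1)·(-2) + (-3)·21 + 7·5; 6·(-2) + 4·21 + (-5)·5; (-4)·(-2) + 6·21 + 5·5) = (-26, 47, 159)
w3 = Gw2 = (998, -763, 1181)
Ratio at component: 1181 / 159 = 7.428

7.428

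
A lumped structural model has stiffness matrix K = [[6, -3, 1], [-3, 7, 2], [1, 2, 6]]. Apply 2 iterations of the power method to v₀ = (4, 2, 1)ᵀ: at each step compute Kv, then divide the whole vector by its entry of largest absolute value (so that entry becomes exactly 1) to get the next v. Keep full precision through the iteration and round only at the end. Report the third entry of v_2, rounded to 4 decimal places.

Kv0 = (19.00000, 4.00000, 14.00000); divide by 19.00000 → v1 = (1.00000, 0.21053, 0.73684)
Kv1 = (6.10526, -0.05263, 5.84211); divide by 6.10526 → v2 = (1.00000, -0.00862, 0.95690)
Requested entry of v2: 111/116 = 0.9569

0.9569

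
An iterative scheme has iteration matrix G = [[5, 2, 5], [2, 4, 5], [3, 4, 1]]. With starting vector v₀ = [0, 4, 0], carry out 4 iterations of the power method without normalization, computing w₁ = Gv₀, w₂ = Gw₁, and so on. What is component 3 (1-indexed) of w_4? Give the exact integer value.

11856

w1 = Gv₀ = (8, 16, 16)
w2 = Gw1 = (152, 160, 104)
w3 = Gw2 = (1600, 1464, 1200)
w4 = Gw3 = (16928, 15056, 11856)
The requested component of w4 is 11856.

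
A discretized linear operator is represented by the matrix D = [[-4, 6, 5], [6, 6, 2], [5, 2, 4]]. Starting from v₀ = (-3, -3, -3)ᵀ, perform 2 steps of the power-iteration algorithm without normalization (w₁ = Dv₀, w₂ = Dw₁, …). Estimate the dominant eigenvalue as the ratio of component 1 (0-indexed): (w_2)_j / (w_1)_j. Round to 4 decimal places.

10.5714

w1 = Dv₀ = ((-4)·(-3) + 6·(-3) + 5·(-3); 6·(-3) + 6·(-3) + 2·(-3); 5·(-3) + 2·(-3) + 4·(-3)) = (-21, -42, -33)
w2 = Dw1 = ((-4)·(-21) + 6·(-42) + 5·(-33); 6·(-21) + 6·(-42) + 2·(-33); 5·(-21) + 2·(-42) + 4·(-33)) = (-333, -444, -321)
Ratio at component: -444 / -42 = 10.5714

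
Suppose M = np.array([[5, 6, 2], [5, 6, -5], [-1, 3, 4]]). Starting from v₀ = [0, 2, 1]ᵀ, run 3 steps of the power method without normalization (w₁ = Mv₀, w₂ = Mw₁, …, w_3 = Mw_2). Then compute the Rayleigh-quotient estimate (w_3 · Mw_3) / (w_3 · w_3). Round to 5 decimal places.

10.26854

w1 = Mv₀ = (14, 7, 10)
w2 = Mw1 = (132, 62, 47)
w3 = Mw2 = (1126, 797, 242)
Mw3 = (10896, 9202, 2233)
w3·Mw3 = 1126·10896 + 797·9202 + 242·2233 = 20143276; w3·w3 = 1126·1126 + 797·797 + 242·242 = 1961649
λ ≈ 20143276/1961649 = 10.26854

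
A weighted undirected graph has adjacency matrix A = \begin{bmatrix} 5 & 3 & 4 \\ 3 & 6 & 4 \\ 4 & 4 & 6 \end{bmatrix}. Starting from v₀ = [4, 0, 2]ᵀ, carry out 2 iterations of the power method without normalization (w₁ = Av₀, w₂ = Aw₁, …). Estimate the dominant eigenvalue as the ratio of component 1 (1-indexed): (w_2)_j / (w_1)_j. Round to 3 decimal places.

λ ≈ 11.143

w1 = Av₀ = (5·4 + 3·0 + 4·2; 3·4 + 6·0 + 4·2; 4·4 + 4·0 + 6·2) = (28, 20, 28)
w2 = Aw1 = (5·28 + 3·20 + 4·28; 3·28 + 6·20 + 4·28; 4·28 + 4·20 + 6·28) = (312, 316, 360)
Ratio at component: 312 / 28 = 11.143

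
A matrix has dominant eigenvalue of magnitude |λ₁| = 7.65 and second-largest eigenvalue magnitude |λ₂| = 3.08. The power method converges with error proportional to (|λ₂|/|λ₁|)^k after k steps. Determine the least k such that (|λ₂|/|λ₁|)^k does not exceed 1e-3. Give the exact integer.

8

|λ₂/λ₁| = 3.08/7.65 = 0.40261
Need k ≥ ln(1e-3) / ln(0.40261) = -6.9078 / -0.9098 ≈ 7.593
Smallest integer k satisfying the bound: 8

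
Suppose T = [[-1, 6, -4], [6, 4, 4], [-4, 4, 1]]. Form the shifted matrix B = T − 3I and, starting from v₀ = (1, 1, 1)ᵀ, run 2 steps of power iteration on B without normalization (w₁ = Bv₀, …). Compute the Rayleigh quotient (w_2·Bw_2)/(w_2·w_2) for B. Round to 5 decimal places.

μ ≈ -8.32019

B = T − 3I has rows (-4, 6, -4); (6, 1, 4); (-4, 4, -2)
w1 = Bv₀ = (-2, 11, -2)
w2 = Bw1 = (82, -9, 56)
Bw2 = (-606, 707, -476)
w2·Bw2 = -82711; w2·w2 = 9941; μ ≈ -82711/9941 = -8.32019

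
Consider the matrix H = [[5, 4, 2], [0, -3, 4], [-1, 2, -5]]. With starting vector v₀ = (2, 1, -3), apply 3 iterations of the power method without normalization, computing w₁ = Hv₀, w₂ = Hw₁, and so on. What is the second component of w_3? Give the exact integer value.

w1 = Hv₀ = (5·2 + 4·1 + 2·(-3); 0·2 + (-3)·1 + 4·(-3); (-1)·2 + 2·1 + (-5)·(-3)) = (8, -15, 15)
w2 = Hw1 = (5·8 + 4·(-15) + 2·15; 0·8 + (-3)·(-15) + 4·15; (-1)·8 + 2·(-15) + (-5)·15) = (10, 105, -113)
w3 = Hw2 = (244, -767, 765)
The requested component of w3 is -767.

-767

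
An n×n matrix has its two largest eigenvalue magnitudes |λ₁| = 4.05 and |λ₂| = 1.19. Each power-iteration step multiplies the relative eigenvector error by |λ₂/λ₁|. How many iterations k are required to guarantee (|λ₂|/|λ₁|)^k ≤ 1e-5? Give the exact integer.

10

|λ₂/λ₁| = 1.19/4.05 = 0.29383
Need k ≥ ln(1e-5) / ln(0.29383) = -11.5129 / -1.2248 ≈ 9.400
Smallest integer k satisfying the bound: 10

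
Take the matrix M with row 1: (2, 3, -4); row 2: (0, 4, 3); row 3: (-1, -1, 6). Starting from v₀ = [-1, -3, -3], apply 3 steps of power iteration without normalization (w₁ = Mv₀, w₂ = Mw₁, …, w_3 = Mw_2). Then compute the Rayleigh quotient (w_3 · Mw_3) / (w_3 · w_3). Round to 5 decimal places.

w1 = Mv₀ = (1, -21, -14)
w2 = Mw1 = (-5, -126, -64)
w3 = Mw2 = (-132, -696, -253)
Mw3 = (-1340, -3543, -690)
w3·Mw3 = (-132)·(-1340) + (-696)·(-3543) + (-253)·(-690) = 2817378; w3·w3 = (-132)·(-132) + (-696)·(-696) + (-253)·(-253) = 565849
λ ≈ 2817378/565849 = 4.97903

λ ≈ 4.97903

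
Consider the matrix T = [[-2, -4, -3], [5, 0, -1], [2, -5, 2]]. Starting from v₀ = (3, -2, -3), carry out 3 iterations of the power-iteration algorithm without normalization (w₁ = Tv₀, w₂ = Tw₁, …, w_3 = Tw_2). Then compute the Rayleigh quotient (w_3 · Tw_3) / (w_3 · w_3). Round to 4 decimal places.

w1 = Tv₀ = ((-2)·3 + (-4)·(-2) + (-3)·(-3); 5·3 + 0·(-2) + (-1)·(-3); 2·3 + (-5)·(-2) + 2·(-3)) = (11, 18, 10)
w2 = Tw1 = ((-2)·11 + (-4)·18 + (-3)·10; 5·11 + 0·18 + (-1)·10; 2·11 + (-5)·18 + 2·10) = (-124, 45, -48)
w3 = Tw2 = (212, -572, -569)
Tw3 = (3571, 1629, 2146)
w3·Tw3 = 212·3571 + (-572)·1629 + (-569)·2146 = -1395810; w3·w3 = 212·212 + (-572)·(-572) + (-569)·(-569) = 695889
λ ≈ -1395810/695889 = -2.0058

λ ≈ -2.0058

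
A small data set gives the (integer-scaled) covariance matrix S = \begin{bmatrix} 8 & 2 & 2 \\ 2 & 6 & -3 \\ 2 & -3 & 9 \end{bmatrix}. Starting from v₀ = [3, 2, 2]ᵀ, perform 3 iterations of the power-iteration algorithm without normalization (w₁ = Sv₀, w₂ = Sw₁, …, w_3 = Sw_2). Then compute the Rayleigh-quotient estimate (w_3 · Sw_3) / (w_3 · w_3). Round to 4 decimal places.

10.0779

w1 = Sv₀ = (8·3 + 2·2 + 2·2; 2·3 + 6·2 + (-3)·2; 2·3 + (-3)·2 + 9·2) = (32, 12, 18)
w2 = Sw1 = (8·32 + 2·12 + 2·18; 2·32 + 6·12 + (-3)·18; 2·32 + (-3)·12 + 9·18) = (316, 82, 190)
w3 = Sw2 = (3072, 554, 2096)
Sw3 = (29876, 3180, 23346)
w3·Sw3 = 3072·29876 + 554·3180 + 2096·23346 = 142474008; w3·w3 = 3072·3072 + 554·554 + 2096·2096 = 14137316
λ ≈ 142474008/14137316 = 10.0779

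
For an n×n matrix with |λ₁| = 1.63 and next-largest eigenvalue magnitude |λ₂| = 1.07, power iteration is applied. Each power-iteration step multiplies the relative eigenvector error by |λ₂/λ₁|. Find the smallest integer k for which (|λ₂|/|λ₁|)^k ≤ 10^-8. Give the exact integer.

44

|λ₂/λ₁| = 1.07/1.63 = 0.65644
Need k ≥ ln(10^-8) / ln(0.65644) = -18.4207 / -0.4209 ≈ 43.763
Smallest integer k satisfying the bound: 44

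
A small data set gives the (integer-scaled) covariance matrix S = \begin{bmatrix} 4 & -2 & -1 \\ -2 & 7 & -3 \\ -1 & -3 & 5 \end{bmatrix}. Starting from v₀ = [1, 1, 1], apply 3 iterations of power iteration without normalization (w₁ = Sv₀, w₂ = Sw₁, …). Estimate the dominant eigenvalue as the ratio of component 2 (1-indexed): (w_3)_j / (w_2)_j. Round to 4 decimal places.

w1 = Sv₀ = (4·1 + (-2)·1 + (-1)·1; (-2)·1 + 7·1 + (-3)·1; (-1)·1 + (-3)·1 + 5·1) = (1, 2, 1)
w2 = Sw1 = (4·1 + (-2)·2 + (-1)·1; (-2)·1 + 7·2 + (-3)·1; (-1)·1 + (-3)·2 + 5·1) = (-1, 9, -2)
w3 = Sw2 = (-20, 71, -36)
Ratio at component: 71 / 9 = 7.8889

λ ≈ 7.8889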